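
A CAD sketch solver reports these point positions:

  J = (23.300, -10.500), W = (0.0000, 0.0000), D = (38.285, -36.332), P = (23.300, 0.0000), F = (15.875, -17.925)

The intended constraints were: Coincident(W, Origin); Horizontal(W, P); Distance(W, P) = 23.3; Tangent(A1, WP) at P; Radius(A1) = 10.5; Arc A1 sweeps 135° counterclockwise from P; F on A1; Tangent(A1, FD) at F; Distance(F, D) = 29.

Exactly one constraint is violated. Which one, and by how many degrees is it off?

Tangent(A1, FD) at F — off by 5.60°.

W = (0.00, 0.00) ✓; W.y = 0.00, P.y = 0.00 ✓; |WP| = 23.30 ✓; ∠(JP, PW) = 90.00° ✓; |JP| = 10.50 ✓; bearing(J→F) − bearing(J→P) = 135.0° ✓; |JF| = 10.50 ✓; ∠(JF, FD) = 84.40° ✗; |FD| = 29.00 ✓.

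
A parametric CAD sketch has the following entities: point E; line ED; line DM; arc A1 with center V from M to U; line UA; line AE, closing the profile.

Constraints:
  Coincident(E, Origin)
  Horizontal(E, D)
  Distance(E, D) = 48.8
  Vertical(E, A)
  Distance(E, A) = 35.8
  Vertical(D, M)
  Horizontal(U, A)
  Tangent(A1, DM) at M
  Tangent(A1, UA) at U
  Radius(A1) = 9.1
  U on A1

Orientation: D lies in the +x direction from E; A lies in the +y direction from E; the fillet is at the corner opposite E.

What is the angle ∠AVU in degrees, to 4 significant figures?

77.09°

E is at the origin; ED is horizontal with |ED| = 48.8 and D on the +x side, so D = (48.80, 0.000). EA is vertical with |EA| = 35.8 and A on the +y side, so A = (0.000, 35.80). The virtual corner opposite E is at (48.80, 35.80). Since A1 is tangent to DM there, VM ⟂ DM and the tangent condition forces VU to be normal to UA, with radius 9.1, so the center V sits 9.1 in from both sides at V = (39.70, 26.70). That places the tangent points at M = (48.80, 26.70) on DM and U = (39.70, 35.80) on UA. Then cos ∠AVU = VA·VU / (|VA||VU|), giving 77.09°.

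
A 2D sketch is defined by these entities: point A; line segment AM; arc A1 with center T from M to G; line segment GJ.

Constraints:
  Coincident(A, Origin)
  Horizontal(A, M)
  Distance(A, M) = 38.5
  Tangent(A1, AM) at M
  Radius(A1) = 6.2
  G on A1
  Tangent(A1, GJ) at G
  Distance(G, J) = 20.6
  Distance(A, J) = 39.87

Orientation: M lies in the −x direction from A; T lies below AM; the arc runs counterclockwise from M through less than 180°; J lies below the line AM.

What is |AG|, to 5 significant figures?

44.458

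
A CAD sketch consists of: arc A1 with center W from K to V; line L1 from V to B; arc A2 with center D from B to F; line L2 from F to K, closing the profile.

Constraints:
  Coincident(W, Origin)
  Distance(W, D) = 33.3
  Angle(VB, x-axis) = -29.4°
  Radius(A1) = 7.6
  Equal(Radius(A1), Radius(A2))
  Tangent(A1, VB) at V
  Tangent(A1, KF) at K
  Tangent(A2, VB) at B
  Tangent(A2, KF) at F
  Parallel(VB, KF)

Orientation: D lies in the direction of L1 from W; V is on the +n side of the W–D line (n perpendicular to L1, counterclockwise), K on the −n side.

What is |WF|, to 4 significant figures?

34.16

Tangency of A1 to both parallel lines with radius 7.6 puts V and K at W ± 7.6·n: V = (3.731, 6.621), K = (-3.731, -6.621). Equal radii place B and F the same way about D: B = D + 7.6·n = (32.74, -9.726), F = D − 7.6·n = (25.28, -22.97). Then |WF| = |F − W| = 34.16.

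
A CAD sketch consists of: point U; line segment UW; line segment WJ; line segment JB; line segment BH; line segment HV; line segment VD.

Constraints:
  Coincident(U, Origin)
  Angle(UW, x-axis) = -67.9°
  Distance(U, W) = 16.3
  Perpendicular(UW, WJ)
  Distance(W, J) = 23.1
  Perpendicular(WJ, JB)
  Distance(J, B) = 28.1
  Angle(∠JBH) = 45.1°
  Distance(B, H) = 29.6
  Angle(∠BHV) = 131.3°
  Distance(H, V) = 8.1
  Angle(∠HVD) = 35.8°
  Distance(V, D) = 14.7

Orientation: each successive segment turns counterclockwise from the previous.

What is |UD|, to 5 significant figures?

11.497

U is at the origin; UW runs at -67.9° with length 16.3, so W = (6.1325, -15.102). UW is perpendicular to WJ, so WJ runs at 22.100°; with |WJ| = 23.1, J = (27.535, -6.4116). The perpendicularity gives JB at right angles to WJ, so JB runs at 112.10°; with |JB| = 28.1, B = (16.963, 19.624). ∠JBH = 45.1° gives BH at -113.00° from the x-axis; with |BH| = 29.6, H = (5.3977, -7.6231). ∠BHV = 131.3° gives HV at -64.300° from the x-axis; with |HV| = 8.1, V = (8.9104, -14.922). ∠HVD = 35.8° gives VD at 79.900° from the x-axis; with |VD| = 14.7, D = (11.488, -0.44965). Then |UD| = |D − U| = 11.497.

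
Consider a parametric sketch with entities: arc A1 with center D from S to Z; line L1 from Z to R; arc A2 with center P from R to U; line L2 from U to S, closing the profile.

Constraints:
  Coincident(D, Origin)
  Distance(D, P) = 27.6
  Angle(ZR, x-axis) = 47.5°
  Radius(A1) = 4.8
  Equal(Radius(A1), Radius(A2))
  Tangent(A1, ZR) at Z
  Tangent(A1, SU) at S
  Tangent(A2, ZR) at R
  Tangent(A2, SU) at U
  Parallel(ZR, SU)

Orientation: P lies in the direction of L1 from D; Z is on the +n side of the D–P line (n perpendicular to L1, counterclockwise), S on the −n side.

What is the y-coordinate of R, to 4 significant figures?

23.59

Tangency of A1 to both parallel lines with radius 4.8 puts Z and S at D ± 4.8·n: Z = (-3.539, 3.243), S = (3.539, -3.243). Equal radii place R and U the same way about P: R = P + 4.8·n = (15.11, 23.59), U = P − 4.8·n = (22.19, 17.11). So R.y = 23.59.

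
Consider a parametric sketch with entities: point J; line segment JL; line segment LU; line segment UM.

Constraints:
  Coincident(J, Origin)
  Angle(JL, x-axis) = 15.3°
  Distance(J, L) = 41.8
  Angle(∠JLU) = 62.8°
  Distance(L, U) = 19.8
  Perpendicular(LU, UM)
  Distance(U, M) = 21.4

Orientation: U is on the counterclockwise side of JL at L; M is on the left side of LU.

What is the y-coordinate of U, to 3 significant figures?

25.6

J is at the origin; JL runs at 15.3° with length 41.8, so L = 41.8·(cos 15.3°, sin 15.3°) = (40.3, 11.0). ∠JLU = 62.8°, so LU runs at 15.3° + (180° − 62.8°) = 132° from the x-axis; with |LU| = 19.8, U = L + 19.8·(cos 132°, sin 132°) = (26.9, 25.6). So U.y = 25.6.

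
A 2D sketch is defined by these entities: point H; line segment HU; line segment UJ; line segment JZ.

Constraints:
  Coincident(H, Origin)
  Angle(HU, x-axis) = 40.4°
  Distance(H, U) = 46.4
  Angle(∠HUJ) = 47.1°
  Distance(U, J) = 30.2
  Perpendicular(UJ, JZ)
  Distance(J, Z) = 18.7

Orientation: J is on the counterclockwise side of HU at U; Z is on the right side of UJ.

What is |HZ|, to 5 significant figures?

52.708

H is at the origin; HU runs at 40.4° with length 46.4, so U = 46.4·(cos 40.4°, sin 40.4°) = (35.335, 30.073). ∠HUJ = 47.1°, so UJ runs at 40.4° + (180° − 47.1°) = 173.30° from the x-axis; with |UJ| = 30.2, J = U + 30.2·(cos 173.30°, sin 173.30°) = (5.3416, 33.596). UJ is perpendicular to JZ; with |JZ| = 18.7 on the right of UJ, Z = J + 18.7·(0.11667, 0.99317) = (7.5234, 52.169). Then |HZ| = |Z − H| = 52.708.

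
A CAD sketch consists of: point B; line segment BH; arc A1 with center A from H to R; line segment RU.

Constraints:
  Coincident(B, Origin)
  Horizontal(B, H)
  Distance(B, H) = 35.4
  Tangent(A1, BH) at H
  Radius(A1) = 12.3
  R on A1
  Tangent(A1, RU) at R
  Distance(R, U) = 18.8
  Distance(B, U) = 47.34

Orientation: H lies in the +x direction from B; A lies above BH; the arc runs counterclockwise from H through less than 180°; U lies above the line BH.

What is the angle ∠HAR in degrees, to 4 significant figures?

131.0°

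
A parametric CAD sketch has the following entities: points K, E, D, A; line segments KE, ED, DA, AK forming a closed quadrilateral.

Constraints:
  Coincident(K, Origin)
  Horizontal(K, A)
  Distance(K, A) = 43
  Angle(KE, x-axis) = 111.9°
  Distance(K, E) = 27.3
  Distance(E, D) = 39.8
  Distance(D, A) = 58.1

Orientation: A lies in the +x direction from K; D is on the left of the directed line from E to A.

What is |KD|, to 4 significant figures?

55.96

Checks: |KA| = 43.00 ✓; |KE| = 27.30 ✓; |ED| = 39.80 ✓; |DA| = 58.10 ✓.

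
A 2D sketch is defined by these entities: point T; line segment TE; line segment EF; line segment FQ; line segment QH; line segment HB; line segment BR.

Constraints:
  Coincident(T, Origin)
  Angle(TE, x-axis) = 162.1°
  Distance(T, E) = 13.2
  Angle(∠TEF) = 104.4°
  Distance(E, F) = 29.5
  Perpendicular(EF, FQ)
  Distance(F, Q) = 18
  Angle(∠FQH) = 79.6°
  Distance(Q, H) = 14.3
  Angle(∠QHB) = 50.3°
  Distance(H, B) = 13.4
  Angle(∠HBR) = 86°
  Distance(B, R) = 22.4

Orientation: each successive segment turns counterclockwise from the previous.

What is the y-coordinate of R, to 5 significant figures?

-42.123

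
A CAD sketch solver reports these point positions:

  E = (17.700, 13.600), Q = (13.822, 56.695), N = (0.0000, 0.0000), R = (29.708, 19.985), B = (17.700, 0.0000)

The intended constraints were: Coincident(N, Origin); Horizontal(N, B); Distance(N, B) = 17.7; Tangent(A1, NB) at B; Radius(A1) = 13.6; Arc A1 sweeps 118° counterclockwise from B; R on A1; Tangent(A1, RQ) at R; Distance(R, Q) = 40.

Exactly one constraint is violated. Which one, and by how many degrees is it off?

Tangent(A1, RQ) at R — off by 4.60°.

N = (0.00, 0.00) ✓; N.y = 0.00, B.y = 0.00 ✓; |NB| = 17.70 ✓; ∠(EB, BN) = 90.00° ✓; |EB| = 13.60 ✓; bearing(E→R) − bearing(E→B) = 118.0° ✓; |ER| = 13.60 ✓; ∠(ER, RQ) = 94.60° ✗; |RQ| = 40.00 ✓.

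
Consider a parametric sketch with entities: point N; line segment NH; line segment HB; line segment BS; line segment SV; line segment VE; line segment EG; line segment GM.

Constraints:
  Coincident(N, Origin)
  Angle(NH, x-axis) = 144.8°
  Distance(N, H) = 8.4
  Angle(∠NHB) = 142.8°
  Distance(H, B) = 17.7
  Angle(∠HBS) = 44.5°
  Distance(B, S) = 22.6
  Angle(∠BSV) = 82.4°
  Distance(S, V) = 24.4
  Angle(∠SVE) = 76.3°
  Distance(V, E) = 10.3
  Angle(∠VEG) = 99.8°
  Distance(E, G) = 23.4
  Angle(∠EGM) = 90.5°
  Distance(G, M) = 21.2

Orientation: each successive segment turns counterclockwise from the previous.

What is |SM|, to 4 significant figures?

12.75

∠VEG = 99.8° gives EG at -121.0° from the x-axis; with |EG| = 23.4, G = (-15.59, -7.365). ∠EGM = 90.5° gives GM at -31.50° from the x-axis; with |GM| = 21.2, M = (2.491, -18.44). Then |SM| = |M − S| = 12.75.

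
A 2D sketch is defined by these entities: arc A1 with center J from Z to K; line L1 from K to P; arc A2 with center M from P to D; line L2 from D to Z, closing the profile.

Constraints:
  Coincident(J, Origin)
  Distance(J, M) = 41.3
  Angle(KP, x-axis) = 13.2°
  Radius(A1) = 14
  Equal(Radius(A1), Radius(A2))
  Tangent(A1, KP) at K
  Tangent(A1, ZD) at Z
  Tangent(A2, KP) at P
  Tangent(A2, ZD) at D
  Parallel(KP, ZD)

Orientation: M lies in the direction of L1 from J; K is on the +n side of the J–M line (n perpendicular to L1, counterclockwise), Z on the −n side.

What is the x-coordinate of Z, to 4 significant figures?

3.197

The slot axis is L1's direction at 13.2°, so u = (cos 13.2°, sin 13.2°) = (0.9736, 0.2284) and n = (−sin 13.2°, cos 13.2°) = (-0.2284, 0.9736). J is at the origin and M lies 41.3 along u from J, so M = 41.3·u = (40.21, 9.431). Tangency of A1 to both parallel lines with radius 14.0 puts K and Z at J ± 14.0·n: K = (-3.197, 13.63), Z = (3.197, -13.63). So Z.x = 3.197.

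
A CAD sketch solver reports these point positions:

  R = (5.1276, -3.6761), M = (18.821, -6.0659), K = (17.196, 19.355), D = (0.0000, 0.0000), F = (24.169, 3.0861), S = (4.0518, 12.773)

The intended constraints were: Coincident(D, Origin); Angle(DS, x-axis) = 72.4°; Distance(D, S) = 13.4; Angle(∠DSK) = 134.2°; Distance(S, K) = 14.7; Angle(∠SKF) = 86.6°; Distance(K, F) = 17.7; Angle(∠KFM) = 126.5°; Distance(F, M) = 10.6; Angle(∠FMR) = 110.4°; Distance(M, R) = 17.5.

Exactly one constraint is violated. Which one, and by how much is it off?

Distance(M, R) = 17.5 — off by 3.60.

D = (0.00, 0.00) ✓; DS at 72.40° ✓; |DS| = 13.40 ✓; ∠DSK = 134.2° ✓; |SK| = 14.70 ✓; ∠SKF = 86.60° ✓; |KF| = 17.70 ✓; ∠KFM = 126.5° ✓; |FM| = 10.60 ✓; ∠FMR = 110.4° ✓; |MR| = 13.90 ✗.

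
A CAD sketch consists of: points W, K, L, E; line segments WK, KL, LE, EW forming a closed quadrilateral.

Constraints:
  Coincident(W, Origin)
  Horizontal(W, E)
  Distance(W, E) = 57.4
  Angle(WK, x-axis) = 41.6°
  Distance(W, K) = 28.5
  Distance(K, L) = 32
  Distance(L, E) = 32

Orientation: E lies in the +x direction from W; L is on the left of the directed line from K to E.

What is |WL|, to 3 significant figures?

59.7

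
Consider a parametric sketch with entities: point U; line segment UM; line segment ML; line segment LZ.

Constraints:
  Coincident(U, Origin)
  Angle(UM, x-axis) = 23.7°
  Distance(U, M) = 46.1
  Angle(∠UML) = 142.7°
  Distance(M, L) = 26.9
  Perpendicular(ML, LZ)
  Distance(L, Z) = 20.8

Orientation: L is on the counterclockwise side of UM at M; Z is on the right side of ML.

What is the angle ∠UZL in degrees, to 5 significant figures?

52.525°

U is at the origin; UM runs at 23.7° with length 46.1, so M = 46.1·(cos 23.7°, sin 23.7°) = (42.212, 18.530). ∠UML = 142.7°, so ML runs at 23.7° + (180° − 142.7°) = 61.000° from the x-axis; with |ML| = 26.9, L = M + 26.9·(cos 61.000°, sin 61.000°) = (55.253, 42.057). ML ⟂ LZ; with |LZ| = 20.8 on the right of ML, Z = L + 20.8·(0.87462, -0.48481) = (73.446, 31.973). Then cos ∠UZL = ZU·ZL / (|ZU||ZL|), giving 52.525°.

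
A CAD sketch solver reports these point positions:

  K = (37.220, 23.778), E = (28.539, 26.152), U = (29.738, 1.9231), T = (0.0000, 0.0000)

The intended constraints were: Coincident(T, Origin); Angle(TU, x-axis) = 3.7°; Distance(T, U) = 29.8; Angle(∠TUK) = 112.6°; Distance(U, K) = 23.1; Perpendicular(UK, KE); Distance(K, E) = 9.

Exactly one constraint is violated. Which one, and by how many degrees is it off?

Perpendicular(UK, KE) — off by 3.60°.

T = (0.00, 0.00) ✓; TU at 3.700° ✓; |TU| = 29.80 ✓; ∠TUK = 112.6° ✓; |UK| = 23.10 ✓; ∠(UK, KE) = 93.60° ✗; |KE| = 9.000 ✓.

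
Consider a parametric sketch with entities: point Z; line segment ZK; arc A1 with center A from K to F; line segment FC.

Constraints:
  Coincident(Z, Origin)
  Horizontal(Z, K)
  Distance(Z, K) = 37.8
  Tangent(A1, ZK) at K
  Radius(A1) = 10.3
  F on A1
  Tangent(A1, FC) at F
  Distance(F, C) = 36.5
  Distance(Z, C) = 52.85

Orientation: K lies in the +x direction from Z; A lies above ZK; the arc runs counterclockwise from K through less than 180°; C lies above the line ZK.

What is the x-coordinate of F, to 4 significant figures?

46.29

Checks: Z = (0.00, 0.00) ✓; |AF| = 10.30 ✓; ∠(AF, FC) = 90.00° ✓; |FC| = 36.50 ✓; |ZC| = 52.85 ✓.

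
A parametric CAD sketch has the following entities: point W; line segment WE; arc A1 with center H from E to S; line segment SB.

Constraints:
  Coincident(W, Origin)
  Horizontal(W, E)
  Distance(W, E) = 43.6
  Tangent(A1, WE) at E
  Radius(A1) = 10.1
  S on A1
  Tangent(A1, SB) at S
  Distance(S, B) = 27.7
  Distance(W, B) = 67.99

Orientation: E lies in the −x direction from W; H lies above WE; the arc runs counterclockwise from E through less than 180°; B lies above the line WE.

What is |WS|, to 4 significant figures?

40.92

Checks: |HS| = 10.10 ✓; ∠(HS, SB) = 90.00° ✓; |SB| = 27.70 ✓; |WB| = 67.99 ✓.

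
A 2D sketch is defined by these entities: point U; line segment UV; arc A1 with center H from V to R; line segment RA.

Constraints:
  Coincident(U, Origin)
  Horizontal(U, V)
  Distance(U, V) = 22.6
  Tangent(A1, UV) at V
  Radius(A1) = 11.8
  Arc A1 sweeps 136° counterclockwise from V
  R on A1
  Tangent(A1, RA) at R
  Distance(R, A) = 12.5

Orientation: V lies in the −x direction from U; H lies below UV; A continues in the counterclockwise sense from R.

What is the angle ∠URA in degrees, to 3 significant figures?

77.4°

On A1, V sits at bearing 90° from H; a 136° counterclockwise sweep puts R at bearing 226°, so R = H + 11.8·(cos 226°, sin 226°) = (-30.8, -20.3). The tangent condition forces HR to be normal to RA, so RA runs along (−sin 226°, cos 226°); with |RA| = 12.5, A = (-21.8, -29.0). Then cos ∠URA = RU·RA / (|RU||RA|), giving 77.4°.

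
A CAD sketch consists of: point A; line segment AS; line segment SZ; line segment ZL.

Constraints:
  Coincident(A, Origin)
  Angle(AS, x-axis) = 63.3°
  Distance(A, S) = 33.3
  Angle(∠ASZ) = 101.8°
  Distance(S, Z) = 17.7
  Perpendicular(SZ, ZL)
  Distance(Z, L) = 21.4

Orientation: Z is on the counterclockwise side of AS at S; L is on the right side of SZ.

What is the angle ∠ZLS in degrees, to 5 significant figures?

39.594°

∠ASZ = 101.8°, so SZ runs at 63.3° + (180° − 101.8°) = 141.50° from the x-axis; with |SZ| = 17.7, Z = S + 17.7·(cos 141.50°, sin 141.50°) = (1.1102, 40.768). SZ is perpendicular to ZL; with |ZL| = 21.4 on the right of SZ, L = Z + 21.4·(0.62251, 0.78261) = (14.432, 57.516). Then cos ∠ZLS = LZ·LS / (|LZ||LS|), giving 39.594°.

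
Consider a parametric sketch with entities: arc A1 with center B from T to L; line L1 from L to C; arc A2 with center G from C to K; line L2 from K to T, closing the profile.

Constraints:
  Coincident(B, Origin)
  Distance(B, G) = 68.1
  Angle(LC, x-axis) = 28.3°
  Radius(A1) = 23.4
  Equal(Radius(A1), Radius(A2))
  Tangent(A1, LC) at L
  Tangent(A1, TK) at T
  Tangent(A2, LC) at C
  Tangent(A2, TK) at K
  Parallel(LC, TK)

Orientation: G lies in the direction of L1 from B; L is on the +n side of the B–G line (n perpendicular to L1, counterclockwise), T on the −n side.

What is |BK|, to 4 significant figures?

72.01

The slot axis is L1's direction at 28.3°, so u = (cos 28.3°, sin 28.3°) = (0.8805, 0.4741) and n = (−sin 28.3°, cos 28.3°) = (-0.4741, 0.8805). B is at the origin and G lies 68.1 along u from B, so G = 68.1·u = (59.96, 32.29). Tangency of A1 to both parallel lines with radius 23.4 puts L and T at B ± 23.4·n: L = (-11.09, 20.60), T = (11.09, -20.60). Equal radii place C and K the same way about G: C = G + 23.4·n = (48.87, 52.89), K = G − 23.4·n = (71.05, 11.68). Then |BK| = |K − B| = 72.01.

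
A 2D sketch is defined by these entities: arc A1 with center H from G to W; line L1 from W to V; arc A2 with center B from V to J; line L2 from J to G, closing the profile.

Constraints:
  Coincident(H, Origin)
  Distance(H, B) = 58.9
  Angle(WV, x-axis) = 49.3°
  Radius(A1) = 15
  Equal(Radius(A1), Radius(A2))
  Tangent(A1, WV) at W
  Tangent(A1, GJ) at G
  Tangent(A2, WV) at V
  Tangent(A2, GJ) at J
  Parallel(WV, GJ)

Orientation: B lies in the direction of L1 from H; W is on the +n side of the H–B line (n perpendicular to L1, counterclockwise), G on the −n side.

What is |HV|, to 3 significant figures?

60.8

The slot axis is L1's direction at 49.3°, so u = (cos 49.3°, sin 49.3°) = (0.652, 0.758) and n = (−sin 49.3°, cos 49.3°) = (-0.758, 0.652). H is at the origin and B lies 58.9 along u from H, so B = 58.9·u = (38.4, 44.7). Tangency of A1 to both parallel lines with radius 15.0 puts W and G at H ± 15.0·n: W = (-11.4, 9.78), G = (11.4, -9.78). Equal radii place V and J the same way about B: V = B + 15.0·n = (27.0, 54.4), J = B − 15.0·n = (49.8, 34.9). Then |HV| = |V − H| = 60.8.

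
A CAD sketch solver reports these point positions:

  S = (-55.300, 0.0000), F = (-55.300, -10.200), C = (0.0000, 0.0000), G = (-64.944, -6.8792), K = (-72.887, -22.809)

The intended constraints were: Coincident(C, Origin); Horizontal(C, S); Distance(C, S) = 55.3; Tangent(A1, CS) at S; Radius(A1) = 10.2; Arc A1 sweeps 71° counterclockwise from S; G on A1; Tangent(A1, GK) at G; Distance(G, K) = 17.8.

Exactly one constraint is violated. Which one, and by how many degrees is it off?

Tangent(A1, GK) at G — off by 7.50°.

C = (0.00, 0.00) ✓; C.y = 0.00, S.y = 0.00 ✓; |CS| = 55.30 ✓; ∠(FS, SC) = 90.00° ✓; |FS| = 10.20 ✓; bearing(F→G) − bearing(F→S) = 71.00° ✓; |FG| = 10.20 ✓; ∠(FG, GK) = 97.50° ✗; |GK| = 17.80 ✓.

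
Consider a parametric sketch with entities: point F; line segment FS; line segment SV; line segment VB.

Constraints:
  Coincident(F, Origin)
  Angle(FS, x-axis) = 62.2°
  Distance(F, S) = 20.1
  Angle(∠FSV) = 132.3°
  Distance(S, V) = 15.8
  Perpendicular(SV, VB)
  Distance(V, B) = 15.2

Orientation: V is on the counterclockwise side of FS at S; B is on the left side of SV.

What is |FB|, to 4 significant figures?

29.33

F is at the origin; FS runs at 62.2° with length 20.1, so S = 20.1·(cos 62.2°, sin 62.2°) = (9.374, 17.78). ∠FSV = 132.3°, so SV runs at 62.2° + (180° − 132.3°) = 109.9° from the x-axis; with |SV| = 15.8, V = S + 15.8·(cos 109.9°, sin 109.9°) = (3.996, 32.64). SV is perpendicular to VB; with |VB| = 15.2 on the left of SV, B = V + 15.2·(-0.9403, -0.3404) = (-10.30, 27.46). Then |FB| = |B − F| = 29.33.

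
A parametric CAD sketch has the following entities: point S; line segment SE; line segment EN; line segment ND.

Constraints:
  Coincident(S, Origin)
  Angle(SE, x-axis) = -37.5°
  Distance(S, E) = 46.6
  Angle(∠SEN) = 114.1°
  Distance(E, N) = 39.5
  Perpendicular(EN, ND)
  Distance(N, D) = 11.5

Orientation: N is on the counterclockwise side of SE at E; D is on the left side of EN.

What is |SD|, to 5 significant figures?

66.249

S is at the origin; SE runs at -37.5° with length 46.6, so E = 46.6·(cos -37.5°, sin -37.5°) = (36.970, -28.368). ∠SEN = 114.1°, so EN runs at -37.5° + (180° − 114.1°) = 28.400° from the x-axis; with |EN| = 39.5, N = E + 39.5·(cos 28.400°, sin 28.400°) = (71.716, -9.5811). The perpendicularity gives ND at right angles to EN; with |ND| = 11.5 on the left of EN, D = N + 11.5·(-0.47562, 0.87965) = (66.247, 0.53483). Then |SD| = |D − S| = 66.249.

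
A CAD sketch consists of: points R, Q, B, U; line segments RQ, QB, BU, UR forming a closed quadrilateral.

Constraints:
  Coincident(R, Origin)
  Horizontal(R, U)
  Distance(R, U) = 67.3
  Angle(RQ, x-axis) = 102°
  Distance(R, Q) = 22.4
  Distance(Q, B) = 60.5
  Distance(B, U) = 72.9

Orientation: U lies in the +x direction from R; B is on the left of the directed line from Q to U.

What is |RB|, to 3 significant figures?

75.6

Checks: |QB| = 60.50 ✓; |BU| = 72.90 ✓.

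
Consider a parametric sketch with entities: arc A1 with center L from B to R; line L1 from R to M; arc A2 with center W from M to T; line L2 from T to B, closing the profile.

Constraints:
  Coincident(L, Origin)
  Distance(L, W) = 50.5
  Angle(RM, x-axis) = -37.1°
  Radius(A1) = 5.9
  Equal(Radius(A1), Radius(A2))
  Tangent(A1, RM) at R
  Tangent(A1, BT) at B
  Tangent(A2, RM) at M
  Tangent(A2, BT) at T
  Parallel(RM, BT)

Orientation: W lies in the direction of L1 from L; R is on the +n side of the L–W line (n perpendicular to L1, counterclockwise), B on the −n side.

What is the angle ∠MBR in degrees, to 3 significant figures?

76.8°

The slot axis is L1's direction at -37.1°, so u = (cos -37.1°, sin -37.1°) = (0.798, -0.603) and n = (−sin -37.1°, cos -37.1°) = (0.603, 0.798). L is at the origin and W lies 50.5 along u from L, so W = 50.5·u = (40.3, -30.5). Tangency of A1 to both parallel lines with radius 5.9 puts R and B at L ± 5.9·n: R = (3.56, 4.71), B = (-3.56, -4.71). Equal radii place M and T the same way about W: M = W + 5.9·n = (43.8, -25.8), T = W − 5.9·n = (36.7, -35.2). Then cos ∠MBR = BM·BR / (|BM||BR|), giving 76.8°.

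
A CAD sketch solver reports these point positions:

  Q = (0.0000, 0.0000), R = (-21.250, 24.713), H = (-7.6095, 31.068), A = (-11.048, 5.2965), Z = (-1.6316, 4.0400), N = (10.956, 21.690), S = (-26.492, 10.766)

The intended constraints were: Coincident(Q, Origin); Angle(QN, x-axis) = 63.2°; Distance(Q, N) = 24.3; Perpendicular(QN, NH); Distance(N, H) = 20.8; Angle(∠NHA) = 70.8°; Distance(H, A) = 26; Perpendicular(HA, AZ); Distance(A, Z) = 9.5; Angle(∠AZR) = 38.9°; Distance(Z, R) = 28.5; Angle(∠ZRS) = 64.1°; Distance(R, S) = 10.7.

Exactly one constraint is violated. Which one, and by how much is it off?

Distance(R, S) = 10.7 — off by 4.20.

Q = (0.00, 0.00) ✓; QN at 63.20° ✓; |QN| = 24.30 ✓; ∠(QN, NH) = 90.00° ✓; |NH| = 20.80 ✓; ∠NHA = 70.80° ✓; |HA| = 26.00 ✓; ∠(HA, AZ) = 90.00° ✓; |AZ| = 9.500 ✓; ∠AZR = 38.90° ✓; |ZR| = 28.50 ✓; ∠ZRS = 64.10° ✓; |RS| = 14.90 ✗.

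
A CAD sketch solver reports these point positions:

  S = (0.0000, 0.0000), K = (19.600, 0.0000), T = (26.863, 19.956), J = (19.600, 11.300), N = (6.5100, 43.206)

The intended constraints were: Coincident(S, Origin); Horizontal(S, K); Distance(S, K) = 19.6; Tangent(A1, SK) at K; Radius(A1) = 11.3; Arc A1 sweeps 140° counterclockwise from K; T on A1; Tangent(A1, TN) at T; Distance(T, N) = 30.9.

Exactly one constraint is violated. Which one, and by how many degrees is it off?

Tangent(A1, TN) at T — off by 8.80°.

S = (0.00, 0.00) ✓; S.y = 0.00, K.y = 0.00 ✓; |SK| = 19.60 ✓; ∠(JK, KS) = 90.00° ✓; |JK| = 11.30 ✓; bearing(J→T) − bearing(J→K) = 140.0° ✓; |JT| = 11.30 ✓; ∠(JT, TN) = 98.80° ✗; |TN| = 30.90 ✓.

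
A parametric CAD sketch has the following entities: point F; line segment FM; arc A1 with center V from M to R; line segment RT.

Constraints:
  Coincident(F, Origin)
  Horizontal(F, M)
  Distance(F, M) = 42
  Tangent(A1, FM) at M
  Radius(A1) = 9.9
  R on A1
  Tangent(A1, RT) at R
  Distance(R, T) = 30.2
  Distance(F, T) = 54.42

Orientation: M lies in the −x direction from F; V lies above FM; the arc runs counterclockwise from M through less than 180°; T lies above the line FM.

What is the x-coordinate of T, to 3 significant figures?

-35.7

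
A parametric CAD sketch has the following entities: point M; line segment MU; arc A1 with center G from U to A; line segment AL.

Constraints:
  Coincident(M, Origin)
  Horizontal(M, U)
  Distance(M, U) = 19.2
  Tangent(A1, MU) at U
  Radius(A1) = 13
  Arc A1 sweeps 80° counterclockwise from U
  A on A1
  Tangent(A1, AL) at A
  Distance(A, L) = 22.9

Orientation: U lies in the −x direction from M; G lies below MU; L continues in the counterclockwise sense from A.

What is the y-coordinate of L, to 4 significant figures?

-33.29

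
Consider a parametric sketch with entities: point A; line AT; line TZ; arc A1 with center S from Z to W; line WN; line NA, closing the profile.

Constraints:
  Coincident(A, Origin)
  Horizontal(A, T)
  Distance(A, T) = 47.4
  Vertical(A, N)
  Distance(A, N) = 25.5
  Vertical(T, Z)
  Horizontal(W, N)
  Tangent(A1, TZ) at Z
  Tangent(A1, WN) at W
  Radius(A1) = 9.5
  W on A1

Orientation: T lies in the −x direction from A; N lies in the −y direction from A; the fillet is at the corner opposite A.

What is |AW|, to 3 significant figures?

45.7

A is at the origin; AT is horizontal with |AT| = 47.4 and T on the −x side, so T = (-47.4, 0.00). A and N share the same x with |AN| = 25.5 and N on the −y side, so N = (0.00, -25.5). The virtual corner opposite A is at (-47.4, -25.5). The tangent condition forces SZ to be normal to TZ and since A1 is tangent to WN there, SW ⟂ WN, with radius 9.5, so the center S sits 9.5 in from both sides at S = (-37.9, -16.0). That places the tangent points at Z = (-47.4, -16.0) on TZ and W = (-37.9, -25.5) on WN. Then |AW| = |W − A| = 45.7.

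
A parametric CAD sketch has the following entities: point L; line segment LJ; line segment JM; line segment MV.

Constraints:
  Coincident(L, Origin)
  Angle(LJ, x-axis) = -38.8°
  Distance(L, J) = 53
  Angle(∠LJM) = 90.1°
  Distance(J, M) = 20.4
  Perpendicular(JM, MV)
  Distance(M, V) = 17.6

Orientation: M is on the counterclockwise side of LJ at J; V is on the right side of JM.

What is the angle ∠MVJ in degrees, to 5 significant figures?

49.214°

∠LJM = 90.1°, so JM runs at -38.8° + (180° − 90.1°) = 51.100° from the x-axis; with |JM| = 20.4, M = J + 20.4·(cos 51.100°, sin 51.100°) = (54.115, -17.334). The perpendicularity gives MV at right angles to JM; with |MV| = 17.6 on the right of JM, V = M + 17.6·(0.77824, -0.62796) = (67.812, -28.386). Then cos ∠MVJ = VM·VJ / (|VM||VJ|), giving 49.214°.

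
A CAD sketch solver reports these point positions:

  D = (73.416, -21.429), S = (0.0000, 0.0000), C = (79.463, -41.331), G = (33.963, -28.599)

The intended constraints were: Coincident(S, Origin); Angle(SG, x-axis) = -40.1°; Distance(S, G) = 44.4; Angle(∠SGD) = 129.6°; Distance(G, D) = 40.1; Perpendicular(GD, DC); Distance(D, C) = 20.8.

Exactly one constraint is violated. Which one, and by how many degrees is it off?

Perpendicular(GD, DC) — off by 6.60°.

S = (0.00, 0.00) ✓; SG at -40.10° ✓; |SG| = 44.40 ✓; ∠SGD = 129.6° ✓; |GD| = 40.10 ✓; ∠(GD, DC) = 83.40° ✗; |DC| = 20.80 ✓.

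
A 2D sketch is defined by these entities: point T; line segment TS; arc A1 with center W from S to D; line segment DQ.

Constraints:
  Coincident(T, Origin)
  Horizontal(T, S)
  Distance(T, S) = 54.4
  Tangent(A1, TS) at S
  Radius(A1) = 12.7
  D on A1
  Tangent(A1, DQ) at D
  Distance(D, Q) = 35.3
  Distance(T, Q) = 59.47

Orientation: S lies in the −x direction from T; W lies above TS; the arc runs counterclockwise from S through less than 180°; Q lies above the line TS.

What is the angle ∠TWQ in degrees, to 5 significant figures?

76.319°

T is at the origin; T and S share the same y with |TS| = 54.4 and S on the −x side, so S = (-54.400, 0.0000). Since A1 is tangent to TS there, WS ⟂ TS, so W = S + (0, 12.7) = (-54.400, 12.700). Since WD ⟂ DQ (tangency), |WQ| = √(12.7² + 35.3²) = 37.515 regardless of where D sits on A1. So Q lies on both circle(T, 59.47) and circle(W, 37.515); the above-TS intersection is Q = (-37.472, 46.179). D is the foot of the tangent from Q: D = (-41.796, 11.145).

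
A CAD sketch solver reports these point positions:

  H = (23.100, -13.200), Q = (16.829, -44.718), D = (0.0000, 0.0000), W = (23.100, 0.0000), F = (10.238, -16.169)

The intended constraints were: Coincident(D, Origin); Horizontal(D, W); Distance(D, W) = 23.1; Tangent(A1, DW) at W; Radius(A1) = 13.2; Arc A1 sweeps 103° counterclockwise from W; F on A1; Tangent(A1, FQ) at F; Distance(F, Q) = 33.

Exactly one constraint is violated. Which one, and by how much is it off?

Distance(F, Q) = 33 — off by 3.70.

D = (0.00, 0.00) ✓; D.y = 0.00, W.y = 0.00 ✓; |DW| = 23.10 ✓; ∠(HW, WD) = 90.00° ✓; |HW| = 13.20 ✓; bearing(H→F) − bearing(H→W) = 103.0° ✓; |HF| = 13.20 ✓; ∠(HF, FQ) = 90.00° ✓; |FQ| = 29.30 ✗.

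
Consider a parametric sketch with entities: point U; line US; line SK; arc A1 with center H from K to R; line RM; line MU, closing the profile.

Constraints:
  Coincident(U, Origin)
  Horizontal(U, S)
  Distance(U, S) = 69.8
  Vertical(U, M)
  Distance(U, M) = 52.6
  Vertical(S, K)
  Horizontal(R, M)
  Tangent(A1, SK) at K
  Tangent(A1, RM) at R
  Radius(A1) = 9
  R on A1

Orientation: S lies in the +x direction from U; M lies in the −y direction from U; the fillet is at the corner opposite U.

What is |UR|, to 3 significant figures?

80.4

U is at the origin; US is horizontal with |US| = 69.8 and S on the +x side, so S = (69.8, 0.00). U and M share the same x with |UM| = 52.6 and M on the −y side, so M = (0.00, -52.6). The virtual corner opposite U is at (69.8, -52.6). A1 meets SK tangentially, so HK is at right angles to SK and since A1 is tangent to RM there, HR ⟂ RM, with radius 9.0, so the center H sits 9.0 in from both sides at H = (60.8, -43.6). That places the tangent points at K = (69.8, -43.6) on SK and R = (60.8, -52.6) on RM. Then |UR| = |R − U| = 80.4.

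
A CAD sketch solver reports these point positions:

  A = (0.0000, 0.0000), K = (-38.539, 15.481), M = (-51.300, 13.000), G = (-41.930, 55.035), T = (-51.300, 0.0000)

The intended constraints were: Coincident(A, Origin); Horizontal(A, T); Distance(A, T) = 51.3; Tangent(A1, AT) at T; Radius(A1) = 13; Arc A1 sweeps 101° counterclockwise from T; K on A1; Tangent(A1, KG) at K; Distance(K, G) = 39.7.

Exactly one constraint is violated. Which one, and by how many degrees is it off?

Tangent(A1, KG) at K — off by 6.10°.

A = (0.00, 0.00) ✓; A.y = 0.00, T.y = 0.00 ✓; |AT| = 51.30 ✓; ∠(MT, TA) = 90.00° ✓; |MT| = 13.00 ✓; bearing(M→K) − bearing(M→T) = 101.0° ✓; |MK| = 13.00 ✓; ∠(MK, KG) = 96.10° ✗; |KG| = 39.70 ✓.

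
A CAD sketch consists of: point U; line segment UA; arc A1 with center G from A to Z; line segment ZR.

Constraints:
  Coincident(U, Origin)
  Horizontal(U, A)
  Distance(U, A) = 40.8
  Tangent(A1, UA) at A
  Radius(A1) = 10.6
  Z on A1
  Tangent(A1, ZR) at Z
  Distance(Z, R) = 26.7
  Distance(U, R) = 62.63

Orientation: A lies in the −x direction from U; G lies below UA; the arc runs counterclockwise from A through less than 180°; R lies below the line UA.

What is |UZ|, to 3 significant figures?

52.6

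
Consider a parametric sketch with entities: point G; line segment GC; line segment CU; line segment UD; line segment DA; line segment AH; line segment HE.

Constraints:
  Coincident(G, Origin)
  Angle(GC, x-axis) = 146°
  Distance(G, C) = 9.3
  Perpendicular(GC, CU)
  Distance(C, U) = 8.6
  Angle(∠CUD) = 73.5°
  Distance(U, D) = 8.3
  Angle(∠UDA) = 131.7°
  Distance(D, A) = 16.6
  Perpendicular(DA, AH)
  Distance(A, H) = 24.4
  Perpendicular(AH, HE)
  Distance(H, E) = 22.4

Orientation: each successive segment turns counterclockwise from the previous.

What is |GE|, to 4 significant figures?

25.91

G is at the origin; GC runs at 146.0° with length 9.3, so C = (-7.710, 5.200). GC ⟂ CU, so CU runs at -124.0°; with |CU| = 8.6, U = (-12.52, -1.929). ∠CUD = 73.5° gives UD at -17.50° from the x-axis; with |UD| = 8.3, D = (-4.603, -4.425). ∠UDA = 131.7° gives DA at 30.80° from the x-axis; with |DA| = 16.6, A = (9.655, 4.075). The perpendicularity gives AH at right angles to DA, so AH runs at 120.8°; with |AH| = 24.4, H = (-2.838, 25.03). AH ⟂ HE, so HE runs at -149.2°; with |HE| = 22.4, E = (-22.08, 13.56). Then |GE| = |E − G| = 25.91.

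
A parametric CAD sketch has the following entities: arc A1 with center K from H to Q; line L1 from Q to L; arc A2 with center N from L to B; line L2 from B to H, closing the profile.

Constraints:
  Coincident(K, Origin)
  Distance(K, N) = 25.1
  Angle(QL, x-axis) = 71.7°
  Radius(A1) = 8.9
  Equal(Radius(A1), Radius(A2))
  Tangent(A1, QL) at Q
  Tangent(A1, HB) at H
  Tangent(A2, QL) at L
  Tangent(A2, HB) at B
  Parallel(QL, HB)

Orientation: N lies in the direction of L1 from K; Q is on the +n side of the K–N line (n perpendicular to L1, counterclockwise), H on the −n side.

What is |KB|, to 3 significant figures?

26.6

Tangency of A1 to both parallel lines with radius 8.9 puts Q and H at K ± 8.9·n: Q = (-8.45, 2.79), H = (8.45, -2.79). Equal radii place L and B the same way about N: L = N + 8.9·n = (-0.569, 26.6), B = N − 8.9·n = (16.3, 21.0). Then |KB| = |B − K| = 26.6.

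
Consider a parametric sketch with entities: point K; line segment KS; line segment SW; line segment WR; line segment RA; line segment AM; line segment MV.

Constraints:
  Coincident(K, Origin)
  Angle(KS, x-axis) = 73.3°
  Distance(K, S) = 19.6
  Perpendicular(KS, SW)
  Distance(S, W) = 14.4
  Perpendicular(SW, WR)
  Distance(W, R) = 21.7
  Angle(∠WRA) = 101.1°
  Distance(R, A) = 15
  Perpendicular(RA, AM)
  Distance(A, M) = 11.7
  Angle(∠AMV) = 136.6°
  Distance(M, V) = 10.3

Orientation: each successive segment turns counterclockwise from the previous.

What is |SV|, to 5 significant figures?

5.2878

RA ⟂ AM, so AM runs at 62.200°; with |AM| = 11.7, M = (4.3293, 5.4804). ∠AMV = 136.6° gives MV at 105.60° from the x-axis; with |MV| = 10.3, V = (1.5595, 15.401). Then |SV| = |V − S| = 5.2878.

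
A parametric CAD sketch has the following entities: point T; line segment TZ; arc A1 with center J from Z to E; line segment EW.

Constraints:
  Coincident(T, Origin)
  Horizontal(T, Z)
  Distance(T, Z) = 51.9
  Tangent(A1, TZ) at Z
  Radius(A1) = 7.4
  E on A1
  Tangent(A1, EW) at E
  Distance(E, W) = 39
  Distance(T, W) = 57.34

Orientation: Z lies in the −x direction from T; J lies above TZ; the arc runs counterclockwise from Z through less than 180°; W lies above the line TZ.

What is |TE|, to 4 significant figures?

45.04

Checks: |JE| = 7.400 ✓; ∠(JE, EW) = 90.00° ✓; |EW| = 39.00 ✓; |TW| = 57.34 ✓.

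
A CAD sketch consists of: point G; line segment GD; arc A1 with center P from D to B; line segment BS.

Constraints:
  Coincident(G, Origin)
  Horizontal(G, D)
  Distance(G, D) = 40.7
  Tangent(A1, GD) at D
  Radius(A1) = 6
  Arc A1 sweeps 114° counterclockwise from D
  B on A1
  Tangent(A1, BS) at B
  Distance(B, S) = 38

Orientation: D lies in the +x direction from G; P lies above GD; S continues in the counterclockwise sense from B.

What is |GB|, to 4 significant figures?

46.95

G is at the origin; G and D share the same y with |GD| = 40.7 and D on the +x side, so D = (40.70, 0.000). A1 meets GD tangentially, so PD is at right angles to GD, so P = D + (0, 6) = (40.70, 6.000). On A1, D sits at bearing -90° from P; a 114° counterclockwise sweep puts B at bearing 24°, so B = P + 6.0·(cos 24°, sin 24°) = (46.18, 8.440). Then |GB| = |B − G| = 46.95.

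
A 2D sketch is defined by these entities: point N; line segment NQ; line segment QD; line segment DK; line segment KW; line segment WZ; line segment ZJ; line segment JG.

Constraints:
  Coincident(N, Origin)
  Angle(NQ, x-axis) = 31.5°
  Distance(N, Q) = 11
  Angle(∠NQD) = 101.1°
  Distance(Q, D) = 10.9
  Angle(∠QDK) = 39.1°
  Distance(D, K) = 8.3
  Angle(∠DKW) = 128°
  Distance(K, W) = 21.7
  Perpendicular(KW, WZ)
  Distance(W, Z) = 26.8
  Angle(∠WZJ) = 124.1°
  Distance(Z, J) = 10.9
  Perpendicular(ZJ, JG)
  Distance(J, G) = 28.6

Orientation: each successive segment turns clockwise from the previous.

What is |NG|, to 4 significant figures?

18.23

N is at the origin; NQ runs at 31.5° with length 11.0, so Q = (9.379, 5.747). ∠NQD = 101.1° gives QD at -47.40° from the x-axis; with |QD| = 10.9, D = (16.76, -2.276). ∠QDK = 39.1° gives DK at 171.7° from the x-axis; with |DK| = 8.3, K = (8.544, -1.078). ∠DKW = 128.0° gives KW at 119.7° from the x-axis; with |KW| = 21.7, W = (-2.208, 17.77). The perpendicularity gives WZ at right angles to KW, so WZ runs at 29.70°; with |WZ| = 26.8, Z = (21.07, 31.05). ∠WZJ = 124.1° gives ZJ at -26.20° from the x-axis; with |ZJ| = 10.9, J = (30.85, 26.24). ZJ ⟂ JG, so JG runs at -116.2°; with |JG| = 28.6, G = (18.22, 0.5758). Then |NG| = |G − N| = 18.23.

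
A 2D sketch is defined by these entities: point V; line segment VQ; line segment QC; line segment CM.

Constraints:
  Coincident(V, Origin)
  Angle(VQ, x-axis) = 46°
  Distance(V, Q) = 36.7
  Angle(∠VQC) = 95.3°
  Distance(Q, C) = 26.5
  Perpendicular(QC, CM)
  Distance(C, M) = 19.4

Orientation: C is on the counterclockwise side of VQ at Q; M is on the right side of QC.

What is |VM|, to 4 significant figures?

63.43

∠VQC = 95.3°, so QC runs at 46.0° + (180° − 95.3°) = 130.7° from the x-axis; with |QC| = 26.5, C = Q + 26.5·(cos 130.7°, sin 130.7°) = (8.213, 46.49). QC is perpendicular to CM; with |CM| = 19.4 on the right of QC, M = C + 19.4·(0.7581, 0.6521) = (22.92, 59.14). Then |VM| = |M − V| = 63.43.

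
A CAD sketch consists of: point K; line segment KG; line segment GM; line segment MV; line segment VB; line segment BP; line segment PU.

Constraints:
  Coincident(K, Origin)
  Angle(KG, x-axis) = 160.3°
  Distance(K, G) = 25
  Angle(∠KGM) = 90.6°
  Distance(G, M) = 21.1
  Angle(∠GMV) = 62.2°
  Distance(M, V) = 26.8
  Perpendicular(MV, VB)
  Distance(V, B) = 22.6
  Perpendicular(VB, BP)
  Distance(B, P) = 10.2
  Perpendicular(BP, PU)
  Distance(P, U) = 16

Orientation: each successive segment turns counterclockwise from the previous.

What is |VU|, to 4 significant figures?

12.15

The perpendicularity gives BP at right angles to VB, so BP runs at -172.5°; with |BP| = 10.2, P = (-17.35, 13.21). BP is perpendicular to PU, so PU runs at -82.50°; with |PU| = 16.0, U = (-15.26, -2.652). Then |VU| = |U − V| = 12.15.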